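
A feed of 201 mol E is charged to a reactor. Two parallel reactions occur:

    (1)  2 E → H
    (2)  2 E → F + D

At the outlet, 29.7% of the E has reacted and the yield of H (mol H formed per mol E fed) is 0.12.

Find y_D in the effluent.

0.0324

Yield of H: 1ξ₁ / 201 = 0.12 → ξ₁ = 24.12 mol.
Conversion of E: 2ξ₁ + 2ξ₂ = 0.297 × 201 = 59.7 → ξ₂ = 5.729 mol.
Outlet amounts (n = n₀ + Σ ν·ξ):
  E: 201 − 2(24.12) − 2(5.729) = 141.3
  H: 0 + 1(24.12) = 24.12
  F: 0 + 1(5.729) = 5.729
  D: 0 + 1(5.729) = 5.729
Total out = 176.9 mol; y_D = 5.729 / 176.9 = 0.03239.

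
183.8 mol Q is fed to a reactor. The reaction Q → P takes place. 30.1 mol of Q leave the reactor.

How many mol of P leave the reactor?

154 mol

For Q: n = n₀ − 1ξ → 30.1 = 183.8 − 1ξ, giving ξ = 153.7 mol.
Outlet amounts (n = n₀ + ν ξ):
  Q: 183.8 − 1(153.7) = 30.1
  P: 0 + 1(153.7) = 153.7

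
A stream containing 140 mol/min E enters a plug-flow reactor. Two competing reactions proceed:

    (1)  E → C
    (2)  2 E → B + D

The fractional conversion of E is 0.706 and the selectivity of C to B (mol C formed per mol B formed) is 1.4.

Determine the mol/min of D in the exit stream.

29.1 mol/min

Conversion of E: E consumed = 0.706 × 140 = 98.84 mol/min = 1ξ₁ + 2ξ₂.
Selectivity: 1ξ₁ / (1ξ₂) = 1.4 → ξ₁ = 1.4 ξ₂.
Substitute: (1·1.4 + 2) ξ₂ = 98.84 → ξ₂ = 29.07 mol/min, ξ₁ = 40.7 mol/min.
Outlet amounts (n = n₀ + Σ ν·ξ):
  E: 140 − 1(40.7) − 2(29.07) = 41.16
  C: 0 + 1(40.7) = 40.7
  B: 0 + 1(29.07) = 29.07
  D: 0 + 1(29.07) = 29.07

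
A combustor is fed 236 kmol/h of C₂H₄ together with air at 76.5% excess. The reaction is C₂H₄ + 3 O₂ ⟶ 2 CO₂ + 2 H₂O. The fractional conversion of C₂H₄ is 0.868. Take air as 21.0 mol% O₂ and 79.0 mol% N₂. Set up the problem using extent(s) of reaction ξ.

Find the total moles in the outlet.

6190 kmol/h

Stoichiometric O₂ = 3 × 236 = 708 kmol/h; O₂ fed = 708 × 1.765 = 1250 kmol/h.
N₂ fed = 1250 × 79/21 = 4701 kmol/h.
Fuel reacted = 0.868 × 236 → ξ = 204.8 kmol/h.
Outlet (n = n₀ + ν ξ):
  C₂H₄: 236 − 1(204.8) = 31.15
  O₂: 1250 − 3(204.8) = 635.1
  N₂: 4701 (inert)
  CO₂: 0 + 2(204.8) = 409.7
  H₂O: 0 + 2(204.8) = 409.7
Total out = 31.15 + 635.1 + 4701 + 409.7 + 409.7 = 6187 kmol/h.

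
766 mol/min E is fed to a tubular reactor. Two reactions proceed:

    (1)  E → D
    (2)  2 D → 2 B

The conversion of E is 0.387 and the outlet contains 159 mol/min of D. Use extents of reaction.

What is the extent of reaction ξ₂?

Conversion of E: E consumed = 1ξ₁ = 0.387 × 766 → ξ₁ = 296.4 mol/min.
D balance: n_D = 0 + 1ξ₁ − 2ξ₂ = 159 → ξ₂ = (1·296.4 − 159)/2 = 68.72 mol/min.
Outlet amounts (n = n₀ + Σ ν·ξ):
  E: 766 − 1(296.4) = 469.6
  D: 0 + 1(296.4) − 2(68.72) = 159
  B: 0 + 2(68.72) = 137.4

ξ₂ = 68.7 mol/min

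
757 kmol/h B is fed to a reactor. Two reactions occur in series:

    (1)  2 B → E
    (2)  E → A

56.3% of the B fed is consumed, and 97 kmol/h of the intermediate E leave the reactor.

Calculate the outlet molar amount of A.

Conversion of B: B consumed = 2ξ₁ = 0.563 × 757 → ξ₁ = 213.1 kmol/h.
E balance: n_E = 0 + 1ξ₁ − 1ξ₂ = 97 → ξ₂ = (1·213.1 − 97)/1 = 116.1 kmol/h.
Outlet amounts (n = n₀ + Σ ν·ξ):
  B: 757 − 2(213.1) = 330.8
  E: 0 + 1(213.1) − 1(116.1) = 97
  A: 0 + 1(116.1) = 116.1

116 kmol/h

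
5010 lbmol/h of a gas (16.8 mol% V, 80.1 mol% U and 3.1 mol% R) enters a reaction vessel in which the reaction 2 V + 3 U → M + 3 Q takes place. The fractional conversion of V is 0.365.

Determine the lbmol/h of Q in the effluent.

461 lbmol/h

V reacted = 0.365 × 841.7 = 307.2 lbmol/h; ν_V = −2, so ξ = 307.2/2 = 153.6 lbmol/h.
Outlet amounts (n = n₀ + ν ξ):
  V: 841.7 − 2(153.6) = 534.5
  U: 4013 − 3(153.6) = 3552
  M: 0 + 1(153.6) = 153.6
  Q: 0 + 3(153.6) = 460.8
  R: 155.3 (inert)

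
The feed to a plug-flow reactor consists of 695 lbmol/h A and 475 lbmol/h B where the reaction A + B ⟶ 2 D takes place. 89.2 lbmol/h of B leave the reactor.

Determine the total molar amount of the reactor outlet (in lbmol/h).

For B: n = n₀ − 1ξ → 89.2 = 475 − 1ξ, giving ξ = 385.8 lbmol/h.
Outlet amounts (n = n₀ + ν ξ):
  A: 695 − 1(385.8) = 309.2
  B: 475 − 1(385.8) = 89.2
  D: 0 + 2(385.8) = 771.6
Total out = 309.2 + 89.2 + 771.6 = 1170 lbmol/h.

1170 lbmol/h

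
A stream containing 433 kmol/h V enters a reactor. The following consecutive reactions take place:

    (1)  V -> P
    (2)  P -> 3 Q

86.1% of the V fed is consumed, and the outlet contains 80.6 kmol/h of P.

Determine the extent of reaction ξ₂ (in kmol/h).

Conversion of V: V consumed = 1ξ₁ = 0.861 × 433 → ξ₁ = 372.8 kmol/h.
P balance: n_P = 0 + 1ξ₁ − 1ξ₂ = 80.6 → ξ₂ = (1·372.8 − 80.6)/1 = 292.2 kmol/h.
Outlet amounts (n = n₀ + Σ ν·ξ):
  V: 433 − 1(372.8) = 60.19
  P: 0 + 1(372.8) − 1(292.2) = 80.6
  Q: 0 + 3(292.2) = 876.6

ξ₂ = 292 kmol/h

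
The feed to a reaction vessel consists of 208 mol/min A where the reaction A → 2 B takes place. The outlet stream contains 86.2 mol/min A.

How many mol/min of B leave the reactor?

For A: n = n₀ − 1ξ → 86.2 = 208 − 1ξ, giving ξ = 121.8 mol/min.
Outlet amounts (n = n₀ + ν ξ):
  A: 208 − 1(121.8) = 86.2
  B: 0 + 2(121.8) = 243.6

244 mol/min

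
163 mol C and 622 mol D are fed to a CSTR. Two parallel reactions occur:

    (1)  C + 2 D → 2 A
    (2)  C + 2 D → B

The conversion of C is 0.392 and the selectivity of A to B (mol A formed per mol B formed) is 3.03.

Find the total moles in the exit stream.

696 mol

Conversion of C: C consumed = 0.392 × 163 = 63.9 mol = 1ξ₁ + 1ξ₂.
Selectivity: 2ξ₁ / (1ξ₂) = 3.03 → ξ₁ = 1.515 ξ₂.
Substitute: (1·1.515 + 1) ξ₂ = 63.9 → ξ₂ = 25.41 mol, ξ₁ = 38.49 mol.
Outlet amounts (n = n₀ + Σ ν·ξ):
  C: 163 − 1(38.49) − 1(25.41) = 99.1
  D: 622 − 2(38.49) − 2(25.41) = 494.2
  A: 0 + 2(38.49) = 76.98
  B: 0 + 1(25.41) = 25.41
Total out = 99.1 + 494.2 + 76.98 + 25.41 = 695.7 mol.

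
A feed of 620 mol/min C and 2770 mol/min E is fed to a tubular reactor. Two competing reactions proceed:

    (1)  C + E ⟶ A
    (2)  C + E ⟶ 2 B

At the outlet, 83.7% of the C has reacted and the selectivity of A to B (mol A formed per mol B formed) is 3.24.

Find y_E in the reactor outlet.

Conversion of C: C consumed = 0.837 × 620 = 518.9 mol/min = 1ξ₁ + 1ξ₂.
Selectivity: 1ξ₁ / (2ξ₂) = 3.24 → ξ₁ = 6.48 ξ₂.
Substitute: (1·6.48 + 1) ξ₂ = 518.9 → ξ₂ = 69.38 mol/min, ξ₁ = 449.6 mol/min.
Outlet amounts (n = n₀ + Σ ν·ξ):
  C: 620 − 1(449.6) − 1(69.38) = 101.1
  E: 2770 − 1(449.6) − 1(69.38) = 2251
  A: 0 + 1(449.6) = 449.6
  B: 0 + 2(69.38) = 138.8
Total out = 2940 mol/min; y_E = 2251 / 2940 = 0.7656.

0.766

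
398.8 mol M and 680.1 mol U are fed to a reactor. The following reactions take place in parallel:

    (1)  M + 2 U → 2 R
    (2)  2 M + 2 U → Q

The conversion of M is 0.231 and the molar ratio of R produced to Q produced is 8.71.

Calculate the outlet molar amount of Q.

Conversion of M: M consumed = 0.231 × 398.8 = 92.12 mol = 1ξ₁ + 2ξ₂.
Selectivity: 2ξ₁ / (1ξ₂) = 8.71 → ξ₁ = 4.355 ξ₂.
Substitute: (1·4.355 + 2) ξ₂ = 92.12 → ξ₂ = 14.5 mol, ξ₁ = 63.13 mol.
Outlet amounts (n = n₀ + Σ ν·ξ):
  M: 398.8 − 1(63.13) − 2(14.5) = 306.7
  U: 680.1 − 2(63.13) − 2(14.5) = 524.8
  R: 0 + 2(63.13) = 126.3
  Q: 0 + 1(14.5) = 14.5

14.5 mol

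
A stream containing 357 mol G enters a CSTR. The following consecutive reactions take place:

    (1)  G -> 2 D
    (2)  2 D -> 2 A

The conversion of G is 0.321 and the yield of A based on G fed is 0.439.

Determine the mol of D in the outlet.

Conversion of G: G consumed = 1ξ₁ = 0.321 × 357 → ξ₁ = 114.6 mol.
Yield of A: 2ξ₂ / 357 = 0.439 → ξ₂ = 78.36 mol.
Outlet amounts (n = n₀ + Σ ν·ξ):
  G: 357 − 1(114.6) = 242.4
  D: 0 + 2(114.6) − 2(78.36) = 72.47
  A: 0 + 2(78.36) = 156.7

72.5 mol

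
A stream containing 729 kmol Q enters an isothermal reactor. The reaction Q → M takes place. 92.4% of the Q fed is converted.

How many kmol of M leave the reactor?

674 kmol

Q reacted = 0.924 × 729 = 673.6 kmol; ν_Q = −1, so ξ = 673.6/1 = 673.6 kmol.
Outlet amounts (n = n₀ + ν ξ):
  Q: 729 − 1(673.6) = 55.4
  M: 0 + 1(673.6) = 673.6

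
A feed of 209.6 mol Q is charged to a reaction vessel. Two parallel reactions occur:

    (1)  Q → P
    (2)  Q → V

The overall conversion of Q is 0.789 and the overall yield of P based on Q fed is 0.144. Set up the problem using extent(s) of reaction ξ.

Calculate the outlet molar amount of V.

135 mol

Yield of P: 1ξ₁ / 209.6 = 0.144 → ξ₁ = 30.18 mol.
Conversion of Q: 1ξ₁ + 1ξ₂ = 0.789 × 209.6 = 165.4 → ξ₂ = 135.2 mol.
Outlet amounts (n = n₀ + Σ ν·ξ):
  Q: 209.6 − 1(30.18) − 1(135.2) = 44.23
  P: 0 + 1(30.18) = 30.18
  V: 0 + 1(135.2) = 135.2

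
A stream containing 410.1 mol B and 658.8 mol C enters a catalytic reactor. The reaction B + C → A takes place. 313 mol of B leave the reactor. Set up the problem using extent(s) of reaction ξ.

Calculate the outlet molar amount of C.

562 mol

For B: n = n₀ − 1ξ → 313 = 410.1 − 1ξ, giving ξ = 97.1 mol.
Outlet amounts (n = n₀ + ν ξ):
  B: 410.1 − 1(97.1) = 313
  C: 658.8 − 1(97.1) = 561.7
  A: 0 + 1(97.1) = 97.1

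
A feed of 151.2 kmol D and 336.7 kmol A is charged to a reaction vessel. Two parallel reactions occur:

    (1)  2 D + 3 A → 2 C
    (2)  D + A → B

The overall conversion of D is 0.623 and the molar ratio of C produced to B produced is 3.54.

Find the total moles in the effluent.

357 kmol

Conversion of D: D consumed = 0.623 × 151.2 = 94.2 kmol = 2ξ₁ + 1ξ₂.
Selectivity: 2ξ₁ / (1ξ₂) = 3.54 → ξ₁ = 1.77 ξ₂.
Substitute: (2·1.77 + 1) ξ₂ = 94.2 → ξ₂ = 20.75 kmol, ξ₁ = 36.72 kmol.
Outlet amounts (n = n₀ + Σ ν·ξ):
  D: 151.2 − 2(36.72) − 1(20.75) = 57
  A: 336.7 − 3(36.72) − 1(20.75) = 205.8
  C: 0 + 2(36.72) = 73.45
  B: 0 + 1(20.75) = 20.75
Total out = 57 + 205.8 + 73.45 + 20.75 = 357 kmol.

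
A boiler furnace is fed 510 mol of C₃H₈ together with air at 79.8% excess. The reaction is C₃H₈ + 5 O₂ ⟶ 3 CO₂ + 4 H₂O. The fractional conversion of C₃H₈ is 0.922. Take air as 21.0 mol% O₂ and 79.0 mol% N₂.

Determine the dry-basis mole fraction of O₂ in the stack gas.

Stoichiometric O₂ = 5 × 510 = 2550 mol; O₂ fed = 2550 × 1.798 = 4585 mol.
N₂ fed = 4585 × 79/21 = 17250 mol.
Fuel reacted = 0.922 × 510 → ξ = 470.2 mol.
Outlet (n = n₀ + ν ξ):
  C₃H₈: 510 − 1(470.2) = 39.78
  O₂: 4585 − 5(470.2) = 2234
  N₂: 17250 (inert)
  CO₂: 0 + 3(470.2) = 1411
  H₂O: 0 + 4(470.2) = 1881
Dry total = 20930 mol; y_O₂ (dry) = 2234 / 20930 = 0.1067.

0.107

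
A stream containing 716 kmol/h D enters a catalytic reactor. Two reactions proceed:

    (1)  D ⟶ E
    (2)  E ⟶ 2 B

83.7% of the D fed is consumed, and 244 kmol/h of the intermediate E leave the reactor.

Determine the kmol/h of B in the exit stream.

711 kmol/h

Conversion of D: D consumed = 1ξ₁ = 0.837 × 716 → ξ₁ = 599.3 kmol/h.
E balance: n_E = 0 + 1ξ₁ − 1ξ₂ = 244 → ξ₂ = (1·599.3 − 244)/1 = 355.3 kmol/h.
Outlet amounts (n = n₀ + Σ ν·ξ):
  D: 716 − 1(599.3) = 116.7
  E: 0 + 1(599.3) − 1(355.3) = 244
  B: 0 + 2(355.3) = 710.6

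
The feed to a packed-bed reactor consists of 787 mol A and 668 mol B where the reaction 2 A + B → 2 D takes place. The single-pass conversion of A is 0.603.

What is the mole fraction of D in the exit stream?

0.39

A reacted = 0.603 × 787 = 474.6 mol; ν_A = −2, so ξ = 474.6/2 = 237.3 mol.
Outlet amounts (n = n₀ + ν ξ):
  A: 787 − 2(237.3) = 312.4
  B: 668 − 1(237.3) = 430.7
  D: 0 + 2(237.3) = 474.6
Total out = 1218 mol; y_D = 474.6 / 1218 = 0.3897.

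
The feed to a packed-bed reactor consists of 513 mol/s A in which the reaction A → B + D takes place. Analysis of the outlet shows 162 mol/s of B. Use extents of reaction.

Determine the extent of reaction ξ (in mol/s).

ξ = 162 mol/s

For B: n = n₀ + 1ξ → 162 = 0 + 1ξ, giving ξ = 162 mol/s.
Outlet amounts (n = n₀ + ν ξ):
  A: 513 − 1(162) = 351
  B: 0 + 1(162) = 162
  D: 0 + 1(162) = 162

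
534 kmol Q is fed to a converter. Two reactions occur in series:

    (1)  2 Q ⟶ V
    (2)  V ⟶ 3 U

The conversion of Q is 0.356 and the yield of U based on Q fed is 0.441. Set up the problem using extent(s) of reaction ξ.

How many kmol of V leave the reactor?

16.6 kmol

Conversion of Q: Q consumed = 2ξ₁ = 0.356 × 534 → ξ₁ = 95.05 kmol.
Yield of U: 3ξ₂ / 534 = 0.441 → ξ₂ = 78.5 kmol.
Outlet amounts (n = n₀ + Σ ν·ξ):
  Q: 534 − 2(95.05) = 343.9
  V: 0 + 1(95.05) − 1(78.5) = 16.55
  U: 0 + 3(78.5) = 235.5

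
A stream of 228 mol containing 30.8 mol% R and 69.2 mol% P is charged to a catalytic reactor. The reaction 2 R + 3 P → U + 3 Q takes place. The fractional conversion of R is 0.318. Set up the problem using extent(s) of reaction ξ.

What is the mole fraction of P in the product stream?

R reacted = 0.318 × 70.22 = 22.33 mol; ν_R = −2, so ξ = 22.33/2 = 11.17 mol.
Outlet amounts (n = n₀ + ν ξ):
  R: 70.22 − 2(11.17) = 47.89
  P: 157.8 − 3(11.17) = 124.3
  U: 0 + 1(11.17) = 11.17
  Q: 0 + 3(11.17) = 33.5
Total out = 216.8 mol; y_P = 124.3 / 216.8 = 0.5732.

0.573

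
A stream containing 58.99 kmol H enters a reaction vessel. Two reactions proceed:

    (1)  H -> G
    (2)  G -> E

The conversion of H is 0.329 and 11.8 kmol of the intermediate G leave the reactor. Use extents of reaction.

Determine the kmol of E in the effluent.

7.61 kmol

Conversion of H: H consumed = 1ξ₁ = 0.329 × 58.99 → ξ₁ = 19.41 kmol.
G balance: n_G = 0 + 1ξ₁ − 1ξ₂ = 11.8 → ξ₂ = (1·19.41 − 11.8)/1 = 7.608 kmol.
Outlet amounts (n = n₀ + Σ ν·ξ):
  H: 58.99 − 1(19.41) = 39.58
  G: 0 + 1(19.41) − 1(7.608) = 11.8
  E: 0 + 1(7.608) = 7.608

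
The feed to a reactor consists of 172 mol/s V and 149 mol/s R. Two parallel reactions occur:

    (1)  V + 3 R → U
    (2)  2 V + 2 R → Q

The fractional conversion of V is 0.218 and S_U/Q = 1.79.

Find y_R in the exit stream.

0.319

Conversion of V: V consumed = 0.218 × 172 = 37.5 mol/s = 1ξ₁ + 2ξ₂.
Selectivity: 1ξ₁ / (1ξ₂) = 1.79 → ξ₁ = 1.79 ξ₂.
Substitute: (1·1.79 + 2) ξ₂ = 37.5 → ξ₂ = 9.893 mol/s, ξ₁ = 17.71 mol/s.
Outlet amounts (n = n₀ + Σ ν·ξ):
  V: 172 − 1(17.71) − 2(9.893) = 134.5
  R: 149 − 3(17.71) − 2(9.893) = 76.09
  U: 0 + 1(17.71) = 17.71
  Q: 0 + 1(9.893) = 9.893
Total out = 238.2 mol/s; y_R = 76.09 / 238.2 = 0.3194.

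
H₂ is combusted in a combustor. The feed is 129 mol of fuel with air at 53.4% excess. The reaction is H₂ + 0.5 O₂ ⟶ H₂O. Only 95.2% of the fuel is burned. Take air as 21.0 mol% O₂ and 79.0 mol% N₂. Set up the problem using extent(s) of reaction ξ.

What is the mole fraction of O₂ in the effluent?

0.0697

Stoichiometric O₂ = 0.5 × 129 = 64.5 mol; O₂ fed = 64.5 × 1.534 = 98.94 mol.
N₂ fed = 98.94 × 79/21 = 372.2 mol.
Fuel reacted = 0.952 × 129 → ξ = 122.8 mol.
Outlet (n = n₀ + ν ξ):
  H₂: 129 − 1(122.8) = 6.192
  O₂: 98.94 − 0.5(122.8) = 37.54
  N₂: 372.2 (inert)
  H₂O: 0 + 1(122.8) = 122.8
Total out = 538.8 mol; y_O₂ = 37.54 / 538.8 = 0.06968.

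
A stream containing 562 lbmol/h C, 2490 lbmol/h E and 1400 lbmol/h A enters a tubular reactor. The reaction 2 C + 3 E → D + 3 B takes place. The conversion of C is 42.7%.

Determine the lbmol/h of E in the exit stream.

C reacted = 0.427 × 562 = 240 lbmol/h; ν_C = −2, so ξ = 240/2 = 120 lbmol/h.
Outlet amounts (n = n₀ + ν ξ):
  C: 562 − 2(120) = 322
  E: 2490 − 3(120) = 2130
  D: 0 + 1(120) = 120
  B: 0 + 3(120) = 360
  A: 1400 (inert)

2130 lbmol/h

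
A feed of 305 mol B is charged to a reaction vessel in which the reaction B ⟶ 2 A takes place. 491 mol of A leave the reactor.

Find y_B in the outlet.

0.108

For A: n = n₀ + 2ξ → 491 = 0 + 2ξ, giving ξ = 245.5 mol.
Outlet amounts (n = n₀ + ν ξ):
  B: 305 − 1(245.5) = 59.5
  A: 0 + 2(245.5) = 491
Total out = 550.5 mol; y_B = 59.5 / 550.5 = 0.1081.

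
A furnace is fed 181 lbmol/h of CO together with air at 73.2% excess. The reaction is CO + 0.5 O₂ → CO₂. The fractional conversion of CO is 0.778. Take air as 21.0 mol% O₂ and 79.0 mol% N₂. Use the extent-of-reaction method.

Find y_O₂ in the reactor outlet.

Stoichiometric O₂ = 0.5 × 181 = 90.5 lbmol/h; O₂ fed = 90.5 × 1.732 = 156.7 lbmol/h.
N₂ fed = 156.7 × 79/21 = 589.7 lbmol/h.
Fuel reacted = 0.778 × 181 → ξ = 140.8 lbmol/h.
Outlet (n = n₀ + ν ξ):
  CO: 181 − 1(140.8) = 40.18
  O₂: 156.7 − 0.5(140.8) = 86.34
  N₂: 589.7 (inert)
  CO₂: 0 + 1(140.8) = 140.8
Total out = 857 lbmol/h; y_O₂ = 86.34 / 857 = 0.1007.

0.101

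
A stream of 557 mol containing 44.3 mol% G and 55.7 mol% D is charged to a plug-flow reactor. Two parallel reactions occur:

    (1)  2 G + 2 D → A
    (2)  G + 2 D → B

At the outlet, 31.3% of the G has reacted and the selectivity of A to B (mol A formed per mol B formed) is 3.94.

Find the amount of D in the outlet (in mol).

224 mol

Conversion of G: G consumed = 0.313 × 246.8 = 77.23 mol = 2ξ₁ + 1ξ₂.
Selectivity: 1ξ₁ / (1ξ₂) = 3.94 → ξ₁ = 3.94 ξ₂.
Substitute: (2·3.94 + 1) ξ₂ = 77.23 → ξ₂ = 8.697 mol, ξ₁ = 34.27 mol.
Outlet amounts (n = n₀ + Σ ν·ξ):
  G: 246.8 − 2(34.27) − 1(8.697) = 169.5
  D: 310.2 − 2(34.27) − 2(8.697) = 224.3
  A: 0 + 1(34.27) = 34.27
  B: 0 + 1(8.697) = 8.697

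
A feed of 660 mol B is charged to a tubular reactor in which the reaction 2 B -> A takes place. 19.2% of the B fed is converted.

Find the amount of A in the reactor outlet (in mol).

B reacted = 0.192 × 660 = 126.7 mol; ν_B = −2, so ξ = 126.7/2 = 63.36 mol.
Outlet amounts (n = n₀ + ν ξ):
  B: 660 − 2(63.36) = 533.3
  A: 0 + 1(63.36) = 63.36

63.4 mol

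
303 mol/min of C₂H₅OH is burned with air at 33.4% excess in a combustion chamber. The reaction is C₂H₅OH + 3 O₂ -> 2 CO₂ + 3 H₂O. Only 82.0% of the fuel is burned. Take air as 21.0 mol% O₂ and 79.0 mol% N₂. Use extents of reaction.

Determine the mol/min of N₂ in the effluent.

4560 mol/min

Stoichiometric O₂ = 3 × 303 = 909 mol/min; O₂ fed = 909 × 1.334 = 1213 mol/min.
N₂ fed = 1213 × 79/21 = 4562 mol/min.
Fuel reacted = 0.82 × 303 → ξ = 248.5 mol/min.
Outlet (n = n₀ + ν ξ):
  C₂H₅OH: 303 − 1(248.5) = 54.54
  O₂: 1213 − 3(248.5) = 467.2
  N₂: 4562 (inert)
  CO₂: 0 + 2(248.5) = 496.9
  H₂O: 0 + 3(248.5) = 745.4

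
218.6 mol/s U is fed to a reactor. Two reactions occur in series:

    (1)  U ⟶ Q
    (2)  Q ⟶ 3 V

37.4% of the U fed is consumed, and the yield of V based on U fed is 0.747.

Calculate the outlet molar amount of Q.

Conversion of U: U consumed = 1ξ₁ = 0.374 × 218.6 → ξ₁ = 81.76 mol/s.
Yield of V: 3ξ₂ / 218.6 = 0.747 → ξ₂ = 54.43 mol/s.
Outlet amounts (n = n₀ + Σ ν·ξ):
  U: 218.6 − 1(81.76) = 136.8
  Q: 0 + 1(81.76) − 1(54.43) = 27.33
  V: 0 + 3(54.43) = 163.3

27.3 mol/s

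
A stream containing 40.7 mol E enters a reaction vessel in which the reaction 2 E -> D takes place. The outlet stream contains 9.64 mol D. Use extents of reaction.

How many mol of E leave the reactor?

For D: n = n₀ + 1ξ → 9.64 = 0 + 1ξ, giving ξ = 9.64 mol.
Outlet amounts (n = n₀ + ν ξ):
  E: 40.7 − 2(9.64) = 21.42
  D: 0 + 1(9.64) = 9.64

21.4 mol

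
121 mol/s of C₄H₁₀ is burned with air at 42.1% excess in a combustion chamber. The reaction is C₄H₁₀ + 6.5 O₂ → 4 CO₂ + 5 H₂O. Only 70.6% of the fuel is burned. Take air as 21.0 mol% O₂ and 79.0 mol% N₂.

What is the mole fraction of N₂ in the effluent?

Stoichiometric O₂ = 6.5 × 121 = 786.5 mol/s; O₂ fed = 786.5 × 1.421 = 1118 mol/s.
N₂ fed = 1118 × 79/21 = 4204 mol/s.
Fuel reacted = 0.706 × 121 → ξ = 85.43 mol/s.
Outlet (n = n₀ + ν ξ):
  C₄H₁₀: 121 − 1(85.43) = 35.57
  O₂: 1118 − 6.5(85.43) = 562.3
  N₂: 4204 (inert)
  CO₂: 0 + 4(85.43) = 341.7
  H₂O: 0 + 5(85.43) = 427.1
Total out = 5571 mol/s; y_N₂ = 4204 / 5571 = 0.7547.

0.755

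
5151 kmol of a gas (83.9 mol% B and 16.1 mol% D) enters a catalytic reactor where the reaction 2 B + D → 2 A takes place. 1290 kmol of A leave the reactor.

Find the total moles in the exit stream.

4510 kmol

For A: n = n₀ + 2ξ → 1290 = 0 + 2ξ, giving ξ = 645 kmol.
Outlet amounts (n = n₀ + ν ξ):
  B: 4322 − 2(645) = 3032
  D: 829.3 − 1(645) = 184.3
  A: 0 + 2(645) = 1290
Total out = 3032 + 184.3 + 1290 = 4506 kmol.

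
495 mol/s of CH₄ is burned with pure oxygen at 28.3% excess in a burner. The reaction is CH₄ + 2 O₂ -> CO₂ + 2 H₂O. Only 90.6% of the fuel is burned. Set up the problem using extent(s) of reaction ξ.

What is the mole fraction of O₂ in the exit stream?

Stoichiometric O₂ = 2 × 495 = 990 mol/s; O₂ fed = 990 × 1.283 = 1270 mol/s.
Fuel reacted = 0.906 × 495 → ξ = 448.5 mol/s.
Outlet (n = n₀ + ν ξ):
  CH₄: 495 − 1(448.5) = 46.53
  O₂: 1270 − 2(448.5) = 373.2
  CO₂: 0 + 1(448.5) = 448.5
  H₂O: 0 + 2(448.5) = 896.9
Total out = 1765 mol/s; y_O₂ = 373.2 / 1765 = 0.2114.

0.211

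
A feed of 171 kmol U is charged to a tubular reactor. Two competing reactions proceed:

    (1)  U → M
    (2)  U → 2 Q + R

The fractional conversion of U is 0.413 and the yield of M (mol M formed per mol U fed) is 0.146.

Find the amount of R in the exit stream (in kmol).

Yield of M: 1ξ₁ / 171 = 0.146 → ξ₁ = 24.97 kmol.
Conversion of U: 1ξ₁ + 1ξ₂ = 0.413 × 171 = 70.62 → ξ₂ = 45.66 kmol.
Outlet amounts (n = n₀ + Σ ν·ξ):
  U: 171 − 1(24.97) − 1(45.66) = 100.4
  M: 0 + 1(24.97) = 24.97
  Q: 0 + 2(45.66) = 91.31
  R: 0 + 1(45.66) = 45.66

45.7 kmol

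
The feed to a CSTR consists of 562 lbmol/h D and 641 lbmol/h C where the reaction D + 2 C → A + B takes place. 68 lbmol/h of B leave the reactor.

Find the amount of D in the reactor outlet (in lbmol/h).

For B: n = n₀ + 1ξ → 68 = 0 + 1ξ, giving ξ = 68 lbmol/h.
Outlet amounts (n = n₀ + ν ξ):
  D: 562 − 1(68) = 494
  C: 641 − 2(68) = 505
  A: 0 + 1(68) = 68
  B: 0 + 1(68) = 68

494 lbmol/h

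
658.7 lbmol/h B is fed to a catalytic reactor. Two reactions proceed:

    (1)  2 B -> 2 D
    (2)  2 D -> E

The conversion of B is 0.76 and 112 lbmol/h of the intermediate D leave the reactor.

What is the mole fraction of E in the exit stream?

Conversion of B: B consumed = 2ξ₁ = 0.76 × 658.7 → ξ₁ = 250.3 lbmol/h.
D balance: n_D = 0 + 2ξ₁ − 2ξ₂ = 112 → ξ₂ = (2·250.3 − 112)/2 = 194.3 lbmol/h.
Outlet amounts (n = n₀ + Σ ν·ξ):
  B: 658.7 − 2(250.3) = 158.1
  D: 0 + 2(250.3) − 2(194.3) = 112
  E: 0 + 1(194.3) = 194.3
Total out = 464.4 lbmol/h; y_E = 194.3 / 464.4 = 0.4184.

0.418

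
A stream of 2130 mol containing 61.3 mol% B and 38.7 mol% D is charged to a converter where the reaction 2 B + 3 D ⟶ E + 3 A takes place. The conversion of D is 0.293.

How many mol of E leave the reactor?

D reacted = 0.293 × 824.3 = 241.5 mol; ν_D = −3, so ξ = 241.5/3 = 80.51 mol.
Outlet amounts (n = n₀ + ν ξ):
  B: 1306 − 2(80.51) = 1145
  D: 824.3 − 3(80.51) = 582.8
  E: 0 + 1(80.51) = 80.51
  A: 0 + 3(80.51) = 241.5

80.5 mol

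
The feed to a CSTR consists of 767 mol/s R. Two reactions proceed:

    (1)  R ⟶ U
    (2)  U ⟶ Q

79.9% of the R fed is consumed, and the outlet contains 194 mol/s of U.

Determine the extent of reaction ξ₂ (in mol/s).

Conversion of R: R consumed = 1ξ₁ = 0.799 × 767 → ξ₁ = 612.8 mol/s.
U balance: n_U = 0 + 1ξ₁ − 1ξ₂ = 194 → ξ₂ = (1·612.8 − 194)/1 = 418.8 mol/s.
Outlet amounts (n = n₀ + Σ ν·ξ):
  R: 767 − 1(612.8) = 154.2
  U: 0 + 1(612.8) − 1(418.8) = 194
  Q: 0 + 1(418.8) = 418.8

ξ₂ = 419 mol/s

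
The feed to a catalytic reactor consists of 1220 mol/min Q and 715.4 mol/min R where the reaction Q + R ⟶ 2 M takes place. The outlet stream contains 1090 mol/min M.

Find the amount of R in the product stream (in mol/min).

For M: n = n₀ + 2ξ → 1090 = 0 + 2ξ, giving ξ = 545 mol/min.
Outlet amounts (n = n₀ + ν ξ):
  Q: 1220 − 1(545) = 675
  R: 715.4 − 1(545) = 170.4
  M: 0 + 2(545) = 1090

170 mol/min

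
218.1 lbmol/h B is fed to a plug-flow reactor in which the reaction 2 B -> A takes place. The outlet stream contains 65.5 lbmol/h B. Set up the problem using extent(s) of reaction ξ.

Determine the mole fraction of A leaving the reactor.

For B: n = n₀ − 2ξ → 65.5 = 218.1 − 2ξ, giving ξ = 76.3 lbmol/h.
Outlet amounts (n = n₀ + ν ξ):
  B: 218.1 − 2(76.3) = 65.5
  A: 0 + 1(76.3) = 76.3
Total out = 141.8 lbmol/h; y_A = 76.3 / 141.8 = 0.5381.

0.538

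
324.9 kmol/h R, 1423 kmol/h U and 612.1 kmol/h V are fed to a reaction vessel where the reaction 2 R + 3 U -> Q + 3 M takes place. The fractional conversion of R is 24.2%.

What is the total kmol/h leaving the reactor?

2320 kmol/h

R reacted = 0.242 × 324.9 = 78.63 kmol/h; ν_R = −2, so ξ = 78.63/2 = 39.31 kmol/h.
Outlet amounts (n = n₀ + ν ξ):
  R: 324.9 − 2(39.31) = 246.3
  U: 1423 − 3(39.31) = 1305
  Q: 0 + 1(39.31) = 39.31
  M: 0 + 3(39.31) = 117.9
  V: 612.1 (inert)
Total out = 246.3 + 1305 + 39.31 + 117.9 + 612.1 = 2321 kmol/h.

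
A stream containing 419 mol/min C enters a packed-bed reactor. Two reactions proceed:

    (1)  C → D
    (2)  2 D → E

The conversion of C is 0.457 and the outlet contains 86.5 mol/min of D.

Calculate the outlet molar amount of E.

Conversion of C: C consumed = 1ξ₁ = 0.457 × 419 → ξ₁ = 191.5 mol/min.
D balance: n_D = 0 + 1ξ₁ − 2ξ₂ = 86.5 → ξ₂ = (1·191.5 − 86.5)/2 = 52.49 mol/min.
Outlet amounts (n = n₀ + Σ ν·ξ):
  C: 419 − 1(191.5) = 227.5
  D: 0 + 1(191.5) − 2(52.49) = 86.5
  E: 0 + 1(52.49) = 52.49

52.5 mol/min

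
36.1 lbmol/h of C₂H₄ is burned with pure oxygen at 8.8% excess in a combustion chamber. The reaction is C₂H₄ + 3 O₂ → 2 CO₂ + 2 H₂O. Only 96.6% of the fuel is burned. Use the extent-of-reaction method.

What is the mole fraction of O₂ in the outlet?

0.0858

Stoichiometric O₂ = 3 × 36.1 = 108.3 lbmol/h; O₂ fed = 108.3 × 1.088 = 117.8 lbmol/h.
Fuel reacted = 0.966 × 36.1 → ξ = 34.87 lbmol/h.
Outlet (n = n₀ + ν ξ):
  C₂H₄: 36.1 − 1(34.87) = 1.227
  O₂: 117.8 − 3(34.87) = 13.21
  CO₂: 0 + 2(34.87) = 69.75
  H₂O: 0 + 2(34.87) = 69.75
Total out = 153.9 lbmol/h; y_O₂ = 13.21 / 153.9 = 0.08583.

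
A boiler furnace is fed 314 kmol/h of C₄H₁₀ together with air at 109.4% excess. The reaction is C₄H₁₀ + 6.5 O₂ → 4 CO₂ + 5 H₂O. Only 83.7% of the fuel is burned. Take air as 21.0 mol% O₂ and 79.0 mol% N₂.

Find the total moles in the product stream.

21100 kmol/h

Stoichiometric O₂ = 6.5 × 314 = 2041 kmol/h; O₂ fed = 2041 × 2.094 = 4274 kmol/h.
N₂ fed = 4274 × 79/21 = 16080 kmol/h.
Fuel reacted = 0.837 × 314 → ξ = 262.8 kmol/h.
Outlet (n = n₀ + ν ξ):
  C₄H₁₀: 314 − 1(262.8) = 51.18
  O₂: 4274 − 6.5(262.8) = 2566
  N₂: 16080 (inert)
  CO₂: 0 + 4(262.8) = 1051
  H₂O: 0 + 5(262.8) = 1314
Total out = 51.18 + 2566 + 16080 + 1051 + 1314 = 21060 kmol/h.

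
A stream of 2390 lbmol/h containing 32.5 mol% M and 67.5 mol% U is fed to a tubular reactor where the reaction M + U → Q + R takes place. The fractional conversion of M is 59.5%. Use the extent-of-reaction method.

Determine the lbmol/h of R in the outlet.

M reacted = 0.595 × 776.8 = 462.2 lbmol/h; ν_M = −1, so ξ = 462.2/1 = 462.2 lbmol/h.
Outlet amounts (n = n₀ + ν ξ):
  M: 776.8 − 1(462.2) = 314.6
  U: 1613 − 1(462.2) = 1151
  Q: 0 + 1(462.2) = 462.2
  R: 0 + 1(462.2) = 462.2

462 lbmol/h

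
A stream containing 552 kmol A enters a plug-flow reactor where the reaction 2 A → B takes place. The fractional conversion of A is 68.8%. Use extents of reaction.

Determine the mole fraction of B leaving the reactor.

A reacted = 0.688 × 552 = 379.8 kmol; ν_A = −2, so ξ = 379.8/2 = 189.9 kmol.
Outlet amounts (n = n₀ + ν ξ):
  A: 552 − 2(189.9) = 172.2
  B: 0 + 1(189.9) = 189.9
Total out = 362.1 kmol; y_B = 189.9 / 362.1 = 0.5244.

0.524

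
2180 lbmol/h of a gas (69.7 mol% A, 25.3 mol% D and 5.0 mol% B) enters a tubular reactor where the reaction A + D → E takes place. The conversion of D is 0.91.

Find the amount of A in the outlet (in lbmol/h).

1020 lbmol/h

D reacted = 0.91 × 551.5 = 501.9 lbmol/h; ν_D = −1, so ξ = 501.9/1 = 501.9 lbmol/h.
Outlet amounts (n = n₀ + ν ξ):
  A: 1519 − 1(501.9) = 1018
  D: 551.5 − 1(501.9) = 49.64
  E: 0 + 1(501.9) = 501.9
  B: 109 (inert)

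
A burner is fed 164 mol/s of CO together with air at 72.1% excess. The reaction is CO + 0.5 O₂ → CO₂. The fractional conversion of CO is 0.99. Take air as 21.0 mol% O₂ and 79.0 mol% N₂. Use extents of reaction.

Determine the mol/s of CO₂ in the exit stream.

162 mol/s

Stoichiometric O₂ = 0.5 × 164 = 82 mol/s; O₂ fed = 82 × 1.721 = 141.1 mol/s.
N₂ fed = 141.1 × 79/21 = 530.9 mol/s.
Fuel reacted = 0.99 × 164 → ξ = 162.4 mol/s.
Outlet (n = n₀ + ν ξ):
  CO: 164 − 1(162.4) = 1.64
  O₂: 141.1 − 0.5(162.4) = 59.94
  N₂: 530.9 (inert)
  CO₂: 0 + 1(162.4) = 162.4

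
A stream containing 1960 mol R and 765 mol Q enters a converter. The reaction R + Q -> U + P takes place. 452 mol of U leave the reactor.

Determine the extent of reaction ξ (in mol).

For U: n = n₀ + 1ξ → 452 = 0 + 1ξ, giving ξ = 452 mol.
Outlet amounts (n = n₀ + ν ξ):
  R: 1960 − 1(452) = 1508
  Q: 765 − 1(452) = 313
  U: 0 + 1(452) = 452
  P: 0 + 1(452) = 452

ξ = 452 mol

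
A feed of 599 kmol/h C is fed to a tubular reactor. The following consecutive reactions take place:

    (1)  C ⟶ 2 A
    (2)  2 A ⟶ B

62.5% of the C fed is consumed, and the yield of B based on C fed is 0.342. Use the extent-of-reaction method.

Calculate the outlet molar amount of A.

Conversion of C: C consumed = 1ξ₁ = 0.625 × 599 → ξ₁ = 374.4 kmol/h.
Yield of B: 1ξ₂ / 599 = 0.342 → ξ₂ = 204.9 kmol/h.
Outlet amounts (n = n₀ + Σ ν·ξ):
  C: 599 − 1(374.4) = 224.6
  A: 0 + 2(374.4) − 2(204.9) = 339
  B: 0 + 1(204.9) = 204.9

339 kmol/h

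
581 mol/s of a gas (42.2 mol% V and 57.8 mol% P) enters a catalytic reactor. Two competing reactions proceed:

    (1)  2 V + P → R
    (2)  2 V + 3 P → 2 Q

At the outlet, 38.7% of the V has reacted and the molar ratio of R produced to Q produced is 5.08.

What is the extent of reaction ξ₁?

ξ₁ = 43.2 mol/s

Conversion of V: V consumed = 0.387 × 245.2 = 94.89 mol/s = 2ξ₁ + 2ξ₂.
Selectivity: 1ξ₁ / (2ξ₂) = 5.08 → ξ₁ = 10.16 ξ₂.
Substitute: (2·10.16 + 2) ξ₂ = 94.89 → ξ₂ = 4.251 mol/s, ξ₁ = 43.19 mol/s.
Outlet amounts (n = n₀ + Σ ν·ξ):
  V: 245.2 − 2(43.19) − 2(4.251) = 150.3
  P: 335.8 − 1(43.19) − 3(4.251) = 279.9
  R: 0 + 1(43.19) = 43.19
  Q: 0 + 2(4.251) = 8.502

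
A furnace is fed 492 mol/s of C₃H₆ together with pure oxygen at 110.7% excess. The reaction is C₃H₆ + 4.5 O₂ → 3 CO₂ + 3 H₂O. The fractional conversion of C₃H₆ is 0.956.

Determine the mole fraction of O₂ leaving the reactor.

Stoichiometric O₂ = 4.5 × 492 = 2214 mol/s; O₂ fed = 2214 × 2.107 = 4665 mol/s.
Fuel reacted = 0.956 × 492 → ξ = 470.4 mol/s.
Outlet (n = n₀ + ν ξ):
  C₃H₆: 492 − 1(470.4) = 21.65
  O₂: 4665 − 4.5(470.4) = 2548
  CO₂: 0 + 3(470.4) = 1411
  H₂O: 0 + 3(470.4) = 1411
Total out = 5392 mol/s; y_O₂ = 2548 / 5392 = 0.4726.

0.473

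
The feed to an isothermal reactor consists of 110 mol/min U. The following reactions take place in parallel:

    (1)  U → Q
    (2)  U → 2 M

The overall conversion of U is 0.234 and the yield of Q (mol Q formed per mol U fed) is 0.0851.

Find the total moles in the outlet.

Yield of Q: 1ξ₁ / 110 = 0.0851 → ξ₁ = 9.361 mol/min.
Conversion of U: 1ξ₁ + 1ξ₂ = 0.234 × 110 = 25.74 → ξ₂ = 16.38 mol/min.
Outlet amounts (n = n₀ + Σ ν·ξ):
  U: 110 − 1(9.361) − 1(16.38) = 84.26
  Q: 0 + 1(9.361) = 9.361
  M: 0 + 2(16.38) = 32.76
Total out = 84.26 + 9.361 + 32.76 = 126.4 mol/min.

126 mol/min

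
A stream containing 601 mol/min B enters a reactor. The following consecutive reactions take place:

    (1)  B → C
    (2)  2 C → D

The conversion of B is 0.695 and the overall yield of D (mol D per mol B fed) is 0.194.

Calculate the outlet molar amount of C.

185 mol/min

Conversion of B: B consumed = 1ξ₁ = 0.695 × 601 → ξ₁ = 417.7 mol/min.
Yield of D: 1ξ₂ / 601 = 0.194 → ξ₂ = 116.6 mol/min.
Outlet amounts (n = n₀ + Σ ν·ξ):
  B: 601 − 1(417.7) = 183.3
  C: 0 + 1(417.7) − 2(116.6) = 184.5
  D: 0 + 1(116.6) = 116.6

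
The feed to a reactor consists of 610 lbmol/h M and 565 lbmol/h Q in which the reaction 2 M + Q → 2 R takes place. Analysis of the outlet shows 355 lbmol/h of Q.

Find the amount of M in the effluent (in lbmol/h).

For Q: n = n₀ − 1ξ → 355 = 565 − 1ξ, giving ξ = 210 lbmol/h.
Outlet amounts (n = n₀ + ν ξ):
  M: 610 − 2(210) = 190
  Q: 565 − 1(210) = 355
  R: 0 + 2(210) = 420

190 lbmol/h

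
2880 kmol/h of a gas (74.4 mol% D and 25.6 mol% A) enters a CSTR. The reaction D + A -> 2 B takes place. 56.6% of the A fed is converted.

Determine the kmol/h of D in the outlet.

1730 kmol/h

A reacted = 0.566 × 737.3 = 417.3 kmol/h; ν_A = −1, so ξ = 417.3/1 = 417.3 kmol/h.
Outlet amounts (n = n₀ + ν ξ):
  D: 2143 − 1(417.3) = 1725
  A: 737.3 − 1(417.3) = 320
  B: 0 + 2(417.3) = 834.6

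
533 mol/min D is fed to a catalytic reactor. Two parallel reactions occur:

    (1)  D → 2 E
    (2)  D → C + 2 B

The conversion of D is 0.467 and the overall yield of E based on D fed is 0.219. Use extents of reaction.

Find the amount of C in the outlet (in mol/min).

191 mol/min

Yield of E: 2ξ₁ / 533 = 0.219 → ξ₁ = 58.36 mol/min.
Conversion of D: 1ξ₁ + 1ξ₂ = 0.467 × 533 = 248.9 → ξ₂ = 190.5 mol/min.
Outlet amounts (n = n₀ + Σ ν·ξ):
  D: 533 − 1(58.36) − 1(190.5) = 284.1
  E: 0 + 2(58.36) = 116.7
  C: 0 + 1(190.5) = 190.5
  B: 0 + 2(190.5) = 381.1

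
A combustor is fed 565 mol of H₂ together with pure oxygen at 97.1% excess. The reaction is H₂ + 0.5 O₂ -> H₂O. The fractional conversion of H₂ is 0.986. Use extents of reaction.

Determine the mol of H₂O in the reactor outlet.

Stoichiometric O₂ = 0.5 × 565 = 282.5 mol; O₂ fed = 282.5 × 1.971 = 556.8 mol.
Fuel reacted = 0.986 × 565 → ξ = 557.1 mol.
Outlet (n = n₀ + ν ξ):
  H₂: 565 − 1(557.1) = 7.91
  O₂: 556.8 − 0.5(557.1) = 278.3
  H₂O: 0 + 1(557.1) = 557.1

557 mol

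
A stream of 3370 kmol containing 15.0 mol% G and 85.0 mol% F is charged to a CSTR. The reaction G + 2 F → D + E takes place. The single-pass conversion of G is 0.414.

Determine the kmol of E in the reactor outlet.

G reacted = 0.414 × 505.5 = 209.3 kmol; ν_G = −1, so ξ = 209.3/1 = 209.3 kmol.
Outlet amounts (n = n₀ + ν ξ):
  G: 505.5 − 1(209.3) = 296.2
  F: 2864 − 2(209.3) = 2446
  D: 0 + 1(209.3) = 209.3
  E: 0 + 1(209.3) = 209.3

209 kmol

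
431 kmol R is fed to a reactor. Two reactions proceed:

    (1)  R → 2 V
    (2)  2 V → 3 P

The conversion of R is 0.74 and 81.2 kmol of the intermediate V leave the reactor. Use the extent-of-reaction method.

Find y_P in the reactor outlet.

Conversion of R: R consumed = 1ξ₁ = 0.74 × 431 → ξ₁ = 318.9 kmol.
V balance: n_V = 0 + 2ξ₁ − 2ξ₂ = 81.2 → ξ₂ = (2·318.9 − 81.2)/2 = 278.3 kmol.
Outlet amounts (n = n₀ + Σ ν·ξ):
  R: 431 − 1(318.9) = 112.1
  V: 0 + 2(318.9) − 2(278.3) = 81.2
  P: 0 + 3(278.3) = 835
Total out = 1028 kmol; y_P = 835 / 1028 = 0.8121.

0.812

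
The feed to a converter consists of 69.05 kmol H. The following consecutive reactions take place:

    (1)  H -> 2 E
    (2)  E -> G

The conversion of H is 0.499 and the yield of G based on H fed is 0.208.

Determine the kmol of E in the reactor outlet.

Conversion of H: H consumed = 1ξ₁ = 0.499 × 69.05 → ξ₁ = 34.46 kmol.
Yield of G: 1ξ₂ / 69.05 = 0.208 → ξ₂ = 14.36 kmol.
Outlet amounts (n = n₀ + Σ ν·ξ):
  H: 69.05 − 1(34.46) = 34.59
  E: 0 + 2(34.46) − 1(14.36) = 54.55
  G: 0 + 1(14.36) = 14.36

54.5 kmol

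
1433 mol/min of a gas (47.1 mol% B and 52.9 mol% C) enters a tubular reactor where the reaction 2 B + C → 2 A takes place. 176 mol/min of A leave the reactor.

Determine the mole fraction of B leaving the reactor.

For A: n = n₀ + 2ξ → 176 = 0 + 2ξ, giving ξ = 88 mol/min.
Outlet amounts (n = n₀ + ν ξ):
  B: 674.9 − 2(88) = 498.9
  C: 758.1 − 1(88) = 670.1
  A: 0 + 2(88) = 176
Total out = 1345 mol/min; y_B = 498.9 / 1345 = 0.371.

0.371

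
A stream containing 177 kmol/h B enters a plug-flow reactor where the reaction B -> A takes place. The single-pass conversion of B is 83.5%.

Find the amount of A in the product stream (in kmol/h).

148 kmol/h

B reacted = 0.835 × 177 = 147.8 kmol/h; ν_B = −1, so ξ = 147.8/1 = 147.8 kmol/h.
Outlet amounts (n = n₀ + ν ξ):
  B: 177 − 1(147.8) = 29.21
  A: 0 + 1(147.8) = 147.8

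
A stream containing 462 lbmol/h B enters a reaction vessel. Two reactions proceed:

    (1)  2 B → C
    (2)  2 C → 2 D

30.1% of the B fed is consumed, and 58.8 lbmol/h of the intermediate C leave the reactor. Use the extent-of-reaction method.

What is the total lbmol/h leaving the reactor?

392 lbmol/h

Conversion of B: B consumed = 2ξ₁ = 0.301 × 462 → ξ₁ = 69.53 lbmol/h.
C balance: n_C = 0 + 1ξ₁ − 2ξ₂ = 58.8 → ξ₂ = (1·69.53 − 58.8)/2 = 5.365 lbmol/h.
Outlet amounts (n = n₀ + Σ ν·ξ):
  B: 462 − 2(69.53) = 322.9
  C: 0 + 1(69.53) − 2(5.365) = 58.8
  D: 0 + 2(5.365) = 10.73
Total out = 322.9 + 58.8 + 10.73 = 392.5 lbmol/h.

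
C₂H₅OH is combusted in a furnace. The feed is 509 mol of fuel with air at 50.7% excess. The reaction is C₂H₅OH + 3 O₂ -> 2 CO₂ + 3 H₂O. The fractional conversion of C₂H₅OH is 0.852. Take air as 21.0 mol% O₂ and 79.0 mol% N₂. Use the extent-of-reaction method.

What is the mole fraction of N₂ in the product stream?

Stoichiometric O₂ = 3 × 509 = 1527 mol; O₂ fed = 1527 × 1.507 = 2301 mol.
N₂ fed = 2301 × 79/21 = 8657 mol.
Fuel reacted = 0.852 × 509 → ξ = 433.7 mol.
Outlet (n = n₀ + ν ξ):
  C₂H₅OH: 509 − 1(433.7) = 75.33
  O₂: 2301 − 3(433.7) = 1000
  N₂: 8657 (inert)
  CO₂: 0 + 2(433.7) = 867.3
  H₂O: 0 + 3(433.7) = 1301
Total out = 11900 mol; y_N₂ = 8657 / 11900 = 0.7274.

0.727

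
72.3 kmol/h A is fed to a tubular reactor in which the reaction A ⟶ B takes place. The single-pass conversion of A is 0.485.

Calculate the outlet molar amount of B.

35.1 kmol/h

A reacted = 0.485 × 72.3 = 35.07 kmol/h; ν_A = −1, so ξ = 35.07/1 = 35.07 kmol/h.
Outlet amounts (n = n₀ + ν ξ):
  A: 72.3 − 1(35.07) = 37.23
  B: 0 + 1(35.07) = 35.07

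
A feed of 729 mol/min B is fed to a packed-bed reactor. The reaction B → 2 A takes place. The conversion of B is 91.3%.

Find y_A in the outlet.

B reacted = 0.913 × 729 = 665.6 mol/min; ν_B = −1, so ξ = 665.6/1 = 665.6 mol/min.
Outlet amounts (n = n₀ + ν ξ):
  B: 729 − 1(665.6) = 63.42
  A: 0 + 2(665.6) = 1331
Total out = 1395 mol/min; y_A = 1331 / 1395 = 0.9545.

0.955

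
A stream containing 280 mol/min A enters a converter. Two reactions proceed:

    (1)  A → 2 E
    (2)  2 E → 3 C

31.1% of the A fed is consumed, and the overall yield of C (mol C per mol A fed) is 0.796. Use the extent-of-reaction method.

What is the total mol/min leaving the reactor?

441 mol/min

Conversion of A: A consumed = 1ξ₁ = 0.311 × 280 → ξ₁ = 87.08 mol/min.
Yield of C: 3ξ₂ / 280 = 0.796 → ξ₂ = 74.29 mol/min.
Outlet amounts (n = n₀ + Σ ν·ξ):
  A: 280 − 1(87.08) = 192.9
  E: 0 + 2(87.08) − 2(74.29) = 25.57
  C: 0 + 3(74.29) = 222.9
Total out = 192.9 + 25.57 + 222.9 = 441.4 mol/min.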